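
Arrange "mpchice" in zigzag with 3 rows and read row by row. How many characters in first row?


Zigzag "mpchice" into 3 rows:
Placing characters:
  'm' => row 0
  'p' => row 1
  'c' => row 2
  'h' => row 1
  'i' => row 0
  'c' => row 1
  'e' => row 2
Rows:
  Row 0: "mi"
  Row 1: "phc"
  Row 2: "ce"
First row length: 2

2


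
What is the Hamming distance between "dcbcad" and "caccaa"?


Comparing "dcbcad" and "caccaa" position by position:
  Position 0: 'd' vs 'c' => differ
  Position 1: 'c' vs 'a' => differ
  Position 2: 'b' vs 'c' => differ
  Position 3: 'c' vs 'c' => same
  Position 4: 'a' vs 'a' => same
  Position 5: 'd' vs 'a' => differ
Total differences (Hamming distance): 4

4


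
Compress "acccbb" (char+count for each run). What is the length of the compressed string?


Input: acccbb
Runs:
  'a' x 1 => "a1"
  'c' x 3 => "c3"
  'b' x 2 => "b2"
Compressed: "a1c3b2"
Compressed length: 6

6


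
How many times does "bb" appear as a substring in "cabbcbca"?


Searching for "bb" in "cabbcbca"
Scanning each position:
  Position 0: "ca" => no
  Position 1: "ab" => no
  Position 2: "bb" => MATCH
  Position 3: "bc" => no
  Position 4: "cb" => no
  Position 5: "bc" => no
  Position 6: "ca" => no
Total occurrences: 1

1


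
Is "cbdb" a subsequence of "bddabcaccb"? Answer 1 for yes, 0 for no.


Check if "cbdb" is a subsequence of "bddabcaccb"
Greedy scan:
  Position 0 ('b'): no match needed
  Position 1 ('d'): no match needed
  Position 2 ('d'): no match needed
  Position 3 ('a'): no match needed
  Position 4 ('b'): no match needed
  Position 5 ('c'): matches sub[0] = 'c'
  Position 6 ('a'): no match needed
  Position 7 ('c'): no match needed
  Position 8 ('c'): no match needed
  Position 9 ('b'): matches sub[1] = 'b'
Only matched 2/4 characters => not a subsequence

0


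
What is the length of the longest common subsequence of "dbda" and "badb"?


LCS of "dbda" and "badb"
DP table:
           b    a    d    b
      0    0    0    0    0
  d   0    0    0    1    1
  b   0    1    1    1    2
  d   0    1    1    2    2
  a   0    1    2    2    2
LCS length = dp[4][4] = 2

2


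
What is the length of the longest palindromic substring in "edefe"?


Input: "edefe"
Checking substrings for palindromes:
  [0:3] "ede" (len 3) => palindrome
  [2:5] "efe" (len 3) => palindrome
Longest palindromic substring: "ede" with length 3

3


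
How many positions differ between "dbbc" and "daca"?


Comparing "dbbc" and "daca" position by position:
  Position 0: 'd' vs 'd' => same
  Position 1: 'b' vs 'a' => DIFFER
  Position 2: 'b' vs 'c' => DIFFER
  Position 3: 'c' vs 'a' => DIFFER
Positions that differ: 3

3


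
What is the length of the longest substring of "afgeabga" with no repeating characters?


Input: "afgeabga"
Sliding window (track last position of each char):
  Position 0 ('a'): window [0,0] length 1 -- new best
  Position 1 ('f'): window [0,1] length 2 -- new best
  Position 2 ('g'): window [0,2] length 3 -- new best
  Position 3 ('e'): window [0,3] length 4 -- new best
  Position 4 ('a'): repeat (last at 0), move window start to 1
  Position 4 ('a'): window [1,4] length 4
  Position 5 ('b'): window [1,5] length 5 -- new best
  Position 6 ('g'): repeat (last at 2), move window start to 3
  Position 6 ('g'): window [3,6] length 4
  Position 7 ('a'): repeat (last at 4), move window start to 5
  Position 7 ('a'): window [5,7] length 3
Longest substring with no repeats: "fgeab" with length 5

5


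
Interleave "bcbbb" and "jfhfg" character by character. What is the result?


Interleaving "bcbbb" and "jfhfg":
  Position 0: 'b' from first, 'j' from second => "bj"
  Position 1: 'c' from first, 'f' from second => "cf"
  Position 2: 'b' from first, 'h' from second => "bh"
  Position 3: 'b' from first, 'f' from second => "bf"
  Position 4: 'b' from first, 'g' from second => "bg"
Result: bjcfbhbfbg

bjcfbhbfbg


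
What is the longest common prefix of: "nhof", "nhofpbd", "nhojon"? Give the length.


Words: nhof, nhofpbd, nhojon
  Position 0: all 'n' => match
  Position 1: all 'h' => match
  Position 2: all 'o' => match
  Position 3: ('f', 'f', 'j') => mismatch, stop
LCP = "nho" (length 3)

3


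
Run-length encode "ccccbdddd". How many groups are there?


Input: ccccbdddd
Scanning for consecutive runs:
  Group 1: 'c' x 4 (positions 0-3)
  Group 2: 'b' x 1 (positions 4-4)
  Group 3: 'd' x 4 (positions 5-8)
Total groups: 3

3


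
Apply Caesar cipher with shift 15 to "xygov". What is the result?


Caesar cipher: shift "xygov" by 15
  'x' (pos 23) + 15 = pos 12 = 'm'
  'y' (pos 24) + 15 = pos 13 = 'n'
  'g' (pos 6) + 15 = pos 21 = 'v'
  'o' (pos 14) + 15 = pos 3 = 'd'
  'v' (pos 21) + 15 = pos 10 = 'k'
Result: mnvdk

mnvdk


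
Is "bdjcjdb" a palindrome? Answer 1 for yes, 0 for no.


Input: bdjcjdb
Reversed: bdjcjdb
  Compare pos 0 ('b') with pos 6 ('b'): match
  Compare pos 1 ('d') with pos 5 ('d'): match
  Compare pos 2 ('j') with pos 4 ('j'): match
Result: palindrome

1


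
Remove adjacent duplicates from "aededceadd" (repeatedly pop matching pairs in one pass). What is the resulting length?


Input: aededceadd
Stack-based adjacent duplicate removal:
  Read 'a': push. Stack: a
  Read 'e': push. Stack: ae
  Read 'd': push. Stack: aed
  Read 'e': push. Stack: aede
  Read 'd': push. Stack: aeded
  Read 'c': push. Stack: aededc
  Read 'e': push. Stack: aededce
  Read 'a': push. Stack: aededcea
  Read 'd': push. Stack: aededcead
  Read 'd': matches stack top 'd' => pop. Stack: aededcea
Final stack: "aededcea" (length 8)

8


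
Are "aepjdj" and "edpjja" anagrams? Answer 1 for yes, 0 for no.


Strings: "aepjdj", "edpjja"
Sorted first:  adejjp
Sorted second: adejjp
Sorted forms match => anagrams

1


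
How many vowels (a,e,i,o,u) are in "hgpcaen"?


Input: hgpcaen
Checking each character:
  'h' at position 0: consonant
  'g' at position 1: consonant
  'p' at position 2: consonant
  'c' at position 3: consonant
  'a' at position 4: vowel (running total: 1)
  'e' at position 5: vowel (running total: 2)
  'n' at position 6: consonant
Total vowels: 2

2


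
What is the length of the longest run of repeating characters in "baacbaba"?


Input: "baacbaba"
Scanning for longest run:
  Position 1 ('a'): new char, reset run to 1
  Position 2 ('a'): continues run of 'a', length=2
  Position 3 ('c'): new char, reset run to 1
  Position 4 ('b'): new char, reset run to 1
  Position 5 ('a'): new char, reset run to 1
  Position 6 ('b'): new char, reset run to 1
  Position 7 ('a'): new char, reset run to 1
Longest run: 'a' with length 2

2


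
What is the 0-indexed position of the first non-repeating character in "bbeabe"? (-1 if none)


Input: bbeabe
Character frequencies:
  'a': 1
  'b': 3
  'e': 2
Scanning left to right for freq == 1:
  Position 0 ('b'): freq=3, skip
  Position 1 ('b'): freq=3, skip
  Position 2 ('e'): freq=2, skip
  Position 3 ('a'): unique! => answer = 3

3


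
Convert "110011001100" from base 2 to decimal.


Input: "110011001100" in base 2
Positional expansion:
  Digit '1' (value 1) x 2^11 = 2048
  Digit '1' (value 1) x 2^10 = 1024
  Digit '0' (value 0) x 2^9 = 0
  Digit '0' (value 0) x 2^8 = 0
  Digit '1' (value 1) x 2^7 = 128
  Digit '1' (value 1) x 2^6 = 64
  Digit '0' (value 0) x 2^5 = 0
  Digit '0' (value 0) x 2^4 = 0
  Digit '1' (value 1) x 2^3 = 8
  Digit '1' (value 1) x 2^2 = 4
  Digit '0' (value 0) x 2^1 = 0
  Digit '0' (value 0) x 2^0 = 0
Sum = 3276

3276


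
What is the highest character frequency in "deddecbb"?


Input: deddecbb
Character counts:
  'b': 2
  'c': 1
  'd': 3
  'e': 2
Maximum frequency: 3

3


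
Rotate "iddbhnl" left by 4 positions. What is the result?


Input: "iddbhnl", rotate left by 4
First 4 characters: "iddb"
Remaining characters: "hnl"
Concatenate remaining + first: "hnl" + "iddb" = "hnliddb"

hnliddb


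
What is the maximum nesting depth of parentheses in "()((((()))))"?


Input: "()((((()))))"
Tracking depth:
  Position 0 '(': depth becomes 1
  Position 1 ')': depth becomes 0
  Position 2 '(': depth becomes 1
  Position 3 '(': depth becomes 2
  Position 4 '(': depth becomes 3
  Position 5 '(': depth becomes 4
  Position 6 '(': depth becomes 5
  Position 7 ')': depth becomes 4
  Position 8 ')': depth becomes 3
  Position 9 ')': depth becomes 2
  Position 10 ')': depth becomes 1
  Position 11 ')': depth becomes 0
Maximum depth reached: 5

5


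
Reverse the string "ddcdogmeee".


Input: ddcdogmeee
Reading characters right to left:
  Position 9: 'e'
  Position 8: 'e'
  Position 7: 'e'
  Position 6: 'm'
  Position 5: 'g'
  Position 4: 'o'
  Position 3: 'd'
  Position 2: 'c'
  Position 1: 'd'
  Position 0: 'd'
Reversed: eeemgodcdd

eeemgodcdd


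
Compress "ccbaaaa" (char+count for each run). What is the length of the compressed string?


Input: ccbaaaa
Runs:
  'c' x 2 => "c2"
  'b' x 1 => "b1"
  'a' x 4 => "a4"
Compressed: "c2b1a4"
Compressed length: 6

6


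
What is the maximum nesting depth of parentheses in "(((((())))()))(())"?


Input: "(((((())))()))(())"
Tracking depth:
  Position 0 '(': depth becomes 1
  Position 1 '(': depth becomes 2
  Position 2 '(': depth becomes 3
  Position 3 '(': depth becomes 4
  Position 4 '(': depth becomes 5
  Position 5 '(': depth becomes 6
  Position 6 ')': depth becomes 5
  Position 7 ')': depth becomes 4
  Position 8 ')': depth becomes 3
  Position 9 ')': depth becomes 2
  Position 10 '(': depth becomes 3
  Position 11 ')': depth becomes 2
  Position 12 ')': depth becomes 1
  Position 13 ')': depth becomes 0
  Position 14 '(': depth becomes 1
  Position 15 '(': depth becomes 2
  Position 16 ')': depth becomes 1
  Position 17 ')': depth becomes 0
Maximum depth reached: 6

6


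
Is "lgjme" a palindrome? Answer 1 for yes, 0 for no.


Input: lgjme
Reversed: emjgl
  Compare pos 0 ('l') with pos 4 ('e'): MISMATCH
  Compare pos 1 ('g') with pos 3 ('m'): MISMATCH
Result: not a palindrome

0


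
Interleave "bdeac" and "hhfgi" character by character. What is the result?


Interleaving "bdeac" and "hhfgi":
  Position 0: 'b' from first, 'h' from second => "bh"
  Position 1: 'd' from first, 'h' from second => "dh"
  Position 2: 'e' from first, 'f' from second => "ef"
  Position 3: 'a' from first, 'g' from second => "ag"
  Position 4: 'c' from first, 'i' from second => "ci"
Result: bhdhefagci

bhdhefagci


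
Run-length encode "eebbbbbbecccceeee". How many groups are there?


Input: eebbbbbbecccceeee
Scanning for consecutive runs:
  Group 1: 'e' x 2 (positions 0-1)
  Group 2: 'b' x 6 (positions 2-7)
  Group 3: 'e' x 1 (positions 8-8)
  Group 4: 'c' x 4 (positions 9-12)
  Group 5: 'e' x 4 (positions 13-16)
Total groups: 5

5


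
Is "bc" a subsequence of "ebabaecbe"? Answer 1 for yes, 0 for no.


Check if "bc" is a subsequence of "ebabaecbe"
Greedy scan:
  Position 0 ('e'): no match needed
  Position 1 ('b'): matches sub[0] = 'b'
  Position 2 ('a'): no match needed
  Position 3 ('b'): no match needed
  Position 4 ('a'): no match needed
  Position 5 ('e'): no match needed
  Position 6 ('c'): matches sub[1] = 'c'
  Position 7 ('b'): no match needed
  Position 8 ('e'): no match needed
All 2 characters matched => is a subsequence

1


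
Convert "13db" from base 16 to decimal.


Input: "13db" in base 16
Positional expansion:
  Digit '1' (value 1) x 16^3 = 4096
  Digit '3' (value 3) x 16^2 = 768
  Digit 'd' (value 13) x 16^1 = 208
  Digit 'b' (value 11) x 16^0 = 11
Sum = 5083

5083


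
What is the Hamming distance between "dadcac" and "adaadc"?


Comparing "dadcac" and "adaadc" position by position:
  Position 0: 'd' vs 'a' => differ
  Position 1: 'a' vs 'd' => differ
  Position 2: 'd' vs 'a' => differ
  Position 3: 'c' vs 'a' => differ
  Position 4: 'a' vs 'd' => differ
  Position 5: 'c' vs 'c' => same
Total differences (Hamming distance): 5

5


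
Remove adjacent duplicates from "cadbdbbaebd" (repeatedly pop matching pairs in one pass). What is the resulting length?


Input: cadbdbbaebd
Stack-based adjacent duplicate removal:
  Read 'c': push. Stack: c
  Read 'a': push. Stack: ca
  Read 'd': push. Stack: cad
  Read 'b': push. Stack: cadb
  Read 'd': push. Stack: cadbd
  Read 'b': push. Stack: cadbdb
  Read 'b': matches stack top 'b' => pop. Stack: cadbd
  Read 'a': push. Stack: cadbda
  Read 'e': push. Stack: cadbdae
  Read 'b': push. Stack: cadbdaeb
  Read 'd': push. Stack: cadbdaebd
Final stack: "cadbdaebd" (length 9)

9


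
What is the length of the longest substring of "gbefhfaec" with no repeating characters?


Input: "gbefhfaec"
Sliding window (track last position of each char):
  Position 0 ('g'): window [0,0] length 1 -- new best
  Position 1 ('b'): window [0,1] length 2 -- new best
  Position 2 ('e'): window [0,2] length 3 -- new best
  Position 3 ('f'): window [0,3] length 4 -- new best
  Position 4 ('h'): window [0,4] length 5 -- new best
  Position 5 ('f'): repeat (last at 3), move window start to 4
  Position 5 ('f'): window [4,5] length 2
  Position 6 ('a'): window [4,6] length 3
  Position 7 ('e'): window [4,7] length 4
  Position 8 ('c'): window [4,8] length 5
Longest substring with no repeats: "gbefh" with length 5

5


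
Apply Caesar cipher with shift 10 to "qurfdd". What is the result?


Caesar cipher: shift "qurfdd" by 10
  'q' (pos 16) + 10 = pos 0 = 'a'
  'u' (pos 20) + 10 = pos 4 = 'e'
  'r' (pos 17) + 10 = pos 1 = 'b'
  'f' (pos 5) + 10 = pos 15 = 'p'
  'd' (pos 3) + 10 = pos 13 = 'n'
  'd' (pos 3) + 10 = pos 13 = 'n'
Result: aebpnn

aebpnn


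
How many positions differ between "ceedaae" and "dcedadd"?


Comparing "ceedaae" and "dcedadd" position by position:
  Position 0: 'c' vs 'd' => DIFFER
  Position 1: 'e' vs 'c' => DIFFER
  Position 2: 'e' vs 'e' => same
  Position 3: 'd' vs 'd' => same
  Position 4: 'a' vs 'a' => same
  Position 5: 'a' vs 'd' => DIFFER
  Position 6: 'e' vs 'd' => DIFFER
Positions that differ: 4

4


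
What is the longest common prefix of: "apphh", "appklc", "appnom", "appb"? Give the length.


Words: apphh, appklc, appnom, appb
  Position 0: all 'a' => match
  Position 1: all 'p' => match
  Position 2: all 'p' => match
  Position 3: ('h', 'k', 'n', 'b') => mismatch, stop
LCP = "app" (length 3)

3


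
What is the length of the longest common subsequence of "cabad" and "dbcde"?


LCS of "cabad" and "dbcde"
DP table:
           d    b    c    d    e
      0    0    0    0    0    0
  c   0    0    0    1    1    1
  a   0    0    0    1    1    1
  b   0    0    1    1    1    1
  a   0    0    1    1    1    1
  d   0    1    1    1    2    2
LCS length = dp[5][5] = 2

2


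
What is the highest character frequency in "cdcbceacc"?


Input: cdcbceacc
Character counts:
  'a': 1
  'b': 1
  'c': 5
  'd': 1
  'e': 1
Maximum frequency: 5

5


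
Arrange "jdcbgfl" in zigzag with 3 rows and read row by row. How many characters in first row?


Zigzag "jdcbgfl" into 3 rows:
Placing characters:
  'j' => row 0
  'd' => row 1
  'c' => row 2
  'b' => row 1
  'g' => row 0
  'f' => row 1
  'l' => row 2
Rows:
  Row 0: "jg"
  Row 1: "dbf"
  Row 2: "cl"
First row length: 2

2


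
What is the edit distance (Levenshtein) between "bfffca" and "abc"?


Computing edit distance: "bfffca" -> "abc"
DP table:
           a    b    c
      0    1    2    3
  b   1    1    1    2
  f   2    2    2    2
  f   3    3    3    3
  f   4    4    4    4
  c   5    5    5    4
  a   6    5    6    5
Edit distance = dp[6][3] = 5

5


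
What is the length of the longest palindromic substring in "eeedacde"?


Input: "eeedacde"
Checking substrings for palindromes:
  [0:3] "eee" (len 3) => palindrome
  [0:2] "ee" (len 2) => palindrome
  [1:3] "ee" (len 2) => palindrome
Longest palindromic substring: "eee" with length 3

3


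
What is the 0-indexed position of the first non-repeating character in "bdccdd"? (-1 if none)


Input: bdccdd
Character frequencies:
  'b': 1
  'c': 2
  'd': 3
Scanning left to right for freq == 1:
  Position 0 ('b'): unique! => answer = 0

0


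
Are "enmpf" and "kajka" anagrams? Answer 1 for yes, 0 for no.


Strings: "enmpf", "kajka"
Sorted first:  efmnp
Sorted second: aajkk
Differ at position 0: 'e' vs 'a' => not anagrams

0


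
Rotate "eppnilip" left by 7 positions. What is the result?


Input: "eppnilip", rotate left by 7
First 7 characters: "eppnili"
Remaining characters: "p"
Concatenate remaining + first: "p" + "eppnili" = "peppnili"

peppnili


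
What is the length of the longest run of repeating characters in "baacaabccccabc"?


Input: "baacaabccccabc"
Scanning for longest run:
  Position 1 ('a'): new char, reset run to 1
  Position 2 ('a'): continues run of 'a', length=2
  Position 3 ('c'): new char, reset run to 1
  Position 4 ('a'): new char, reset run to 1
  Position 5 ('a'): continues run of 'a', length=2
  Position 6 ('b'): new char, reset run to 1
  Position 7 ('c'): new char, reset run to 1
  Position 8 ('c'): continues run of 'c', length=2
  Position 9 ('c'): continues run of 'c', length=3
  Position 10 ('c'): continues run of 'c', length=4
  Position 11 ('a'): new char, reset run to 1
  Position 12 ('b'): new char, reset run to 1
  Position 13 ('c'): new char, reset run to 1
Longest run: 'c' with length 4

4


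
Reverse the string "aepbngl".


Input: aepbngl
Reading characters right to left:
  Position 6: 'l'
  Position 5: 'g'
  Position 4: 'n'
  Position 3: 'b'
  Position 2: 'p'
  Position 1: 'e'
  Position 0: 'a'
Reversed: lgnbpea

lgnbpea


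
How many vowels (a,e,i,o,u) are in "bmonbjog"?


Input: bmonbjog
Checking each character:
  'b' at position 0: consonant
  'm' at position 1: consonant
  'o' at position 2: vowel (running total: 1)
  'n' at position 3: consonant
  'b' at position 4: consonant
  'j' at position 5: consonant
  'o' at position 6: vowel (running total: 2)
  'g' at position 7: consonant
Total vowels: 2

2


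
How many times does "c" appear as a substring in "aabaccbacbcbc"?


Searching for "c" in "aabaccbacbcbc"
Scanning each position:
  Position 0: "a" => no
  Position 1: "a" => no
  Position 2: "b" => no
  Position 3: "a" => no
  Position 4: "c" => MATCH
  Position 5: "c" => MATCH
  Position 6: "b" => no
  Position 7: "a" => no
  Position 8: "c" => MATCH
  Position 9: "b" => no
  Position 10: "c" => MATCH
  Position 11: "b" => no
  Position 12: "c" => MATCH
Total occurrences: 5

5


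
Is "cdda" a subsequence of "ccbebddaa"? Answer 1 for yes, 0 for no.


Check if "cdda" is a subsequence of "ccbebddaa"
Greedy scan:
  Position 0 ('c'): matches sub[0] = 'c'
  Position 1 ('c'): no match needed
  Position 2 ('b'): no match needed
  Position 3 ('e'): no match needed
  Position 4 ('b'): no match needed
  Position 5 ('d'): matches sub[1] = 'd'
  Position 6 ('d'): matches sub[2] = 'd'
  Position 7 ('a'): matches sub[3] = 'a'
  Position 8 ('a'): no match needed
All 4 characters matched => is a subsequence

1


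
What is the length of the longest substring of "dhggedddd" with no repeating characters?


Input: "dhggedddd"
Sliding window (track last position of each char):
  Position 0 ('d'): window [0,0] length 1 -- new best
  Position 1 ('h'): window [0,1] length 2 -- new best
  Position 2 ('g'): window [0,2] length 3 -- new best
  Position 3 ('g'): repeat (last at 2), move window start to 3
  Position 3 ('g'): window [3,3] length 1
  Position 4 ('e'): window [3,4] length 2
  Position 5 ('d'): window [3,5] length 3
  Position 6 ('d'): repeat (last at 5), move window start to 6
  Position 6 ('d'): window [6,6] length 1
  Position 7 ('d'): repeat (last at 6), move window start to 7
  Position 7 ('d'): window [7,7] length 1
  Position 8 ('d'): repeat (last at 7), move window start to 8
  Position 8 ('d'): window [8,8] length 1
Longest substring with no repeats: "dhg" with length 3

3


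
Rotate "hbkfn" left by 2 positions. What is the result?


Input: "hbkfn", rotate left by 2
First 2 characters: "hb"
Remaining characters: "kfn"
Concatenate remaining + first: "kfn" + "hb" = "kfnhb"

kfnhb


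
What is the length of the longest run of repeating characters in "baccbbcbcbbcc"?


Input: "baccbbcbcbbcc"
Scanning for longest run:
  Position 1 ('a'): new char, reset run to 1
  Position 2 ('c'): new char, reset run to 1
  Position 3 ('c'): continues run of 'c', length=2
  Position 4 ('b'): new char, reset run to 1
  Position 5 ('b'): continues run of 'b', length=2
  Position 6 ('c'): new char, reset run to 1
  Position 7 ('b'): new char, reset run to 1
  Position 8 ('c'): new char, reset run to 1
  Position 9 ('b'): new char, reset run to 1
  Position 10 ('b'): continues run of 'b', length=2
  Position 11 ('c'): new char, reset run to 1
  Position 12 ('c'): continues run of 'c', length=2
Longest run: 'c' with length 2

2


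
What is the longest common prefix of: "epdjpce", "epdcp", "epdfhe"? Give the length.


Words: epdjpce, epdcp, epdfhe
  Position 0: all 'e' => match
  Position 1: all 'p' => match
  Position 2: all 'd' => match
  Position 3: ('j', 'c', 'f') => mismatch, stop
LCP = "epd" (length 3)

3


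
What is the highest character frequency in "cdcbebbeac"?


Input: cdcbebbeac
Character counts:
  'a': 1
  'b': 3
  'c': 3
  'd': 1
  'e': 2
Maximum frequency: 3

3


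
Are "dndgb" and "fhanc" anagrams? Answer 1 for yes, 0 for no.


Strings: "dndgb", "fhanc"
Sorted first:  bddgn
Sorted second: acfhn
Differ at position 0: 'b' vs 'a' => not anagrams

0


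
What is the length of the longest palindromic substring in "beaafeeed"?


Input: "beaafeeed"
Checking substrings for palindromes:
  [5:8] "eee" (len 3) => palindrome
  [2:4] "aa" (len 2) => palindrome
  [5:7] "ee" (len 2) => palindrome
  [6:8] "ee" (len 2) => palindrome
Longest palindromic substring: "eee" with length 3

3


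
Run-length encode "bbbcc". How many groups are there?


Input: bbbcc
Scanning for consecutive runs:
  Group 1: 'b' x 3 (positions 0-2)
  Group 2: 'c' x 2 (positions 3-4)
Total groups: 2

2


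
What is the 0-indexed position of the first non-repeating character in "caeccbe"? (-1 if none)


Input: caeccbe
Character frequencies:
  'a': 1
  'b': 1
  'c': 3
  'e': 2
Scanning left to right for freq == 1:
  Position 0 ('c'): freq=3, skip
  Position 1 ('a'): unique! => answer = 1

1


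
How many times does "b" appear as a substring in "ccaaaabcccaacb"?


Searching for "b" in "ccaaaabcccaacb"
Scanning each position:
  Position 0: "c" => no
  Position 1: "c" => no
  Position 2: "a" => no
  Position 3: "a" => no
  Position 4: "a" => no
  Position 5: "a" => no
  Position 6: "b" => MATCH
  Position 7: "c" => no
  Position 8: "c" => no
  Position 9: "c" => no
  Position 10: "a" => no
  Position 11: "a" => no
  Position 12: "c" => no
  Position 13: "b" => MATCH
Total occurrences: 2

2


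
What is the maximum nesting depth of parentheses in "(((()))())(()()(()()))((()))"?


Input: "(((()))())(()()(()()))((()))"
Tracking depth:
  Position 0 '(': depth becomes 1
  Position 1 '(': depth becomes 2
  Position 2 '(': depth becomes 3
  Position 3 '(': depth becomes 4
  Position 4 ')': depth becomes 3
  Position 5 ')': depth becomes 2
  Position 6 ')': depth becomes 1
  Position 7 '(': depth becomes 2
  Position 8 ')': depth becomes 1
  Position 9 ')': depth becomes 0
  Position 10 '(': depth becomes 1
  Position 11 '(': depth becomes 2
  Position 12 ')': depth becomes 1
  Position 13 '(': depth becomes 2
  Position 14 ')': depth becomes 1
  Position 15 '(': depth becomes 2
  Position 16 '(': depth becomes 3
  Position 17 ')': depth becomes 2
  Position 18 '(': depth becomes 3
  Position 19 ')': depth becomes 2
  Position 20 ')': depth becomes 1
  Position 21 ')': depth becomes 0
  Position 22 '(': depth becomes 1
  Position 23 '(': depth becomes 2
  Position 24 '(': depth becomes 3
  Position 25 ')': depth becomes 2
  Position 26 ')': depth becomes 1
  Position 27 ')': depth becomes 0
Maximum depth reached: 4

4


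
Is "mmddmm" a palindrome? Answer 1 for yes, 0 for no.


Input: mmddmm
Reversed: mmddmm
  Compare pos 0 ('m') with pos 5 ('m'): match
  Compare pos 1 ('m') with pos 4 ('m'): match
  Compare pos 2 ('d') with pos 3 ('d'): match
Result: palindrome

1


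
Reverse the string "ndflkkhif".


Input: ndflkkhif
Reading characters right to left:
  Position 8: 'f'
  Position 7: 'i'
  Position 6: 'h'
  Position 5: 'k'
  Position 4: 'k'
  Position 3: 'l'
  Position 2: 'f'
  Position 1: 'd'
  Position 0: 'n'
Reversed: fihkklfdn

fihkklfdn


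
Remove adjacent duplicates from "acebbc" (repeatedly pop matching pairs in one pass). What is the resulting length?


Input: acebbc
Stack-based adjacent duplicate removal:
  Read 'a': push. Stack: a
  Read 'c': push. Stack: ac
  Read 'e': push. Stack: ace
  Read 'b': push. Stack: aceb
  Read 'b': matches stack top 'b' => pop. Stack: ace
  Read 'c': push. Stack: acec
Final stack: "acec" (length 4)

4


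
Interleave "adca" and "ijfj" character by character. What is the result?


Interleaving "adca" and "ijfj":
  Position 0: 'a' from first, 'i' from second => "ai"
  Position 1: 'd' from first, 'j' from second => "dj"
  Position 2: 'c' from first, 'f' from second => "cf"
  Position 3: 'a' from first, 'j' from second => "aj"
Result: aidjcfaj

aidjcfaj


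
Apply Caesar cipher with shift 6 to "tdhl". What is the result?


Caesar cipher: shift "tdhl" by 6
  't' (pos 19) + 6 = pos 25 = 'z'
  'd' (pos 3) + 6 = pos 9 = 'j'
  'h' (pos 7) + 6 = pos 13 = 'n'
  'l' (pos 11) + 6 = pos 17 = 'r'
Result: zjnr

zjnr


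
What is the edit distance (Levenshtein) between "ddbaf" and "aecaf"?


Computing edit distance: "ddbaf" -> "aecaf"
DP table:
           a    e    c    a    f
      0    1    2    3    4    5
  d   1    1    2    3    4    5
  d   2    2    2    3    4    5
  b   3    3    3    3    4    5
  a   4    3    4    4    3    4
  f   5    4    4    5    4    3
Edit distance = dp[5][5] = 3

3


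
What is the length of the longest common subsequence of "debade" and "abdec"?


LCS of "debade" and "abdec"
DP table:
           a    b    d    e    c
      0    0    0    0    0    0
  d   0    0    0    1    1    1
  e   0    0    0    1    2    2
  b   0    0    1    1    2    2
  a   0    1    1    1    2    2
  d   0    1    1    2    2    2
  e   0    1    1    2    3    3
LCS length = dp[6][5] = 3

3


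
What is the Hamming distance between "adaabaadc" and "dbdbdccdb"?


Comparing "adaabaadc" and "dbdbdccdb" position by position:
  Position 0: 'a' vs 'd' => differ
  Position 1: 'd' vs 'b' => differ
  Position 2: 'a' vs 'd' => differ
  Position 3: 'a' vs 'b' => differ
  Position 4: 'b' vs 'd' => differ
  Position 5: 'a' vs 'c' => differ
  Position 6: 'a' vs 'c' => differ
  Position 7: 'd' vs 'd' => same
  Position 8: 'c' vs 'b' => differ
Total differences (Hamming distance): 8

8


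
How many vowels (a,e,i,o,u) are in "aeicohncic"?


Input: aeicohncic
Checking each character:
  'a' at position 0: vowel (running total: 1)
  'e' at position 1: vowel (running total: 2)
  'i' at position 2: vowel (running total: 3)
  'c' at position 3: consonant
  'o' at position 4: vowel (running total: 4)
  'h' at position 5: consonant
  'n' at position 6: consonant
  'c' at position 7: consonant
  'i' at position 8: vowel (running total: 5)
  'c' at position 9: consonant
Total vowels: 5

5


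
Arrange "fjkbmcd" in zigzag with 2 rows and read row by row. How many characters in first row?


Zigzag "fjkbmcd" into 2 rows:
Placing characters:
  'f' => row 0
  'j' => row 1
  'k' => row 0
  'b' => row 1
  'm' => row 0
  'c' => row 1
  'd' => row 0
Rows:
  Row 0: "fkmd"
  Row 1: "jbc"
First row length: 4

4


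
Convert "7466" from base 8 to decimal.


Input: "7466" in base 8
Positional expansion:
  Digit '7' (value 7) x 8^3 = 3584
  Digit '4' (value 4) x 8^2 = 256
  Digit '6' (value 6) x 8^1 = 48
  Digit '6' (value 6) x 8^0 = 6
Sum = 3894

3894


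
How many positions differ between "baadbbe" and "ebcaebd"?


Comparing "baadbbe" and "ebcaebd" position by position:
  Position 0: 'b' vs 'e' => DIFFER
  Position 1: 'a' vs 'b' => DIFFER
  Position 2: 'a' vs 'c' => DIFFER
  Position 3: 'd' vs 'a' => DIFFER
  Position 4: 'b' vs 'e' => DIFFER
  Position 5: 'b' vs 'b' => same
  Position 6: 'e' vs 'd' => DIFFER
Positions that differ: 6

6


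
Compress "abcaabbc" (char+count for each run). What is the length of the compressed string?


Input: abcaabbc
Runs:
  'a' x 1 => "a1"
  'b' x 1 => "b1"
  'c' x 1 => "c1"
  'a' x 2 => "a2"
  'b' x 2 => "b2"
  'c' x 1 => "c1"
Compressed: "a1b1c1a2b2c1"
Compressed length: 12

12


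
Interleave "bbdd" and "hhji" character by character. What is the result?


Interleaving "bbdd" and "hhji":
  Position 0: 'b' from first, 'h' from second => "bh"
  Position 1: 'b' from first, 'h' from second => "bh"
  Position 2: 'd' from first, 'j' from second => "dj"
  Position 3: 'd' from first, 'i' from second => "di"
Result: bhbhdjdi

bhbhdjdi


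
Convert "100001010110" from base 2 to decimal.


Input: "100001010110" in base 2
Positional expansion:
  Digit '1' (value 1) x 2^11 = 2048
  Digit '0' (value 0) x 2^10 = 0
  Digit '0' (value 0) x 2^9 = 0
  Digit '0' (value 0) x 2^8 = 0
  Digit '0' (value 0) x 2^7 = 0
  Digit '1' (value 1) x 2^6 = 64
  Digit '0' (value 0) x 2^5 = 0
  Digit '1' (value 1) x 2^4 = 16
  Digit '0' (value 0) x 2^3 = 0
  Digit '1' (value 1) x 2^2 = 4
  Digit '1' (value 1) x 2^1 = 2
  Digit '0' (value 0) x 2^0 = 0
Sum = 2134

2134


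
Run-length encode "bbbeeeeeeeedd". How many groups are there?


Input: bbbeeeeeeeedd
Scanning for consecutive runs:
  Group 1: 'b' x 3 (positions 0-2)
  Group 2: 'e' x 8 (positions 3-10)
  Group 3: 'd' x 2 (positions 11-12)
Total groups: 3

3


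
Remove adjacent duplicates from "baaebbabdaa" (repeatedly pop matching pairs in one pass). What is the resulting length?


Input: baaebbabdaa
Stack-based adjacent duplicate removal:
  Read 'b': push. Stack: b
  Read 'a': push. Stack: ba
  Read 'a': matches stack top 'a' => pop. Stack: b
  Read 'e': push. Stack: be
  Read 'b': push. Stack: beb
  Read 'b': matches stack top 'b' => pop. Stack: be
  Read 'a': push. Stack: bea
  Read 'b': push. Stack: beab
  Read 'd': push. Stack: beabd
  Read 'a': push. Stack: beabda
  Read 'a': matches stack top 'a' => pop. Stack: beabd
Final stack: "beabd" (length 5)

5


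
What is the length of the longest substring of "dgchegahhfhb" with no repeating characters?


Input: "dgchegahhfhb"
Sliding window (track last position of each char):
  Position 0 ('d'): window [0,0] length 1 -- new best
  Position 1 ('g'): window [0,1] length 2 -- new best
  Position 2 ('c'): window [0,2] length 3 -- new best
  Position 3 ('h'): window [0,3] length 4 -- new best
  Position 4 ('e'): window [0,4] length 5 -- new best
  Position 5 ('g'): repeat (last at 1), move window start to 2
  Position 5 ('g'): window [2,5] length 4
  Position 6 ('a'): window [2,6] length 5
  Position 7 ('h'): repeat (last at 3), move window start to 4
  Position 7 ('h'): window [4,7] length 4
  Position 8 ('h'): repeat (last at 7), move window start to 8
  Position 8 ('h'): window [8,8] length 1
  Position 9 ('f'): window [8,9] length 2
  Position 10 ('h'): repeat (last at 8), move window start to 9
  Position 10 ('h'): window [9,10] length 2
  Position 11 ('b'): window [9,11] length 3
Longest substring with no repeats: "dgche" with length 5

5


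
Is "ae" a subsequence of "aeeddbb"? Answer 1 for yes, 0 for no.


Check if "ae" is a subsequence of "aeeddbb"
Greedy scan:
  Position 0 ('a'): matches sub[0] = 'a'
  Position 1 ('e'): matches sub[1] = 'e'
  Position 2 ('e'): no match needed
  Position 3 ('d'): no match needed
  Position 4 ('d'): no match needed
  Position 5 ('b'): no match needed
  Position 6 ('b'): no match needed
All 2 characters matched => is a subsequence

1


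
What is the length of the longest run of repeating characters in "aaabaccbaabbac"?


Input: "aaabaccbaabbac"
Scanning for longest run:
  Position 1 ('a'): continues run of 'a', length=2
  Position 2 ('a'): continues run of 'a', length=3
  Position 3 ('b'): new char, reset run to 1
  Position 4 ('a'): new char, reset run to 1
  Position 5 ('c'): new char, reset run to 1
  Position 6 ('c'): continues run of 'c', length=2
  Position 7 ('b'): new char, reset run to 1
  Position 8 ('a'): new char, reset run to 1
  Position 9 ('a'): continues run of 'a', length=2
  Position 10 ('b'): new char, reset run to 1
  Position 11 ('b'): continues run of 'b', length=2
  Position 12 ('a'): new char, reset run to 1
  Position 13 ('c'): new char, reset run to 1
Longest run: 'a' with length 3

3


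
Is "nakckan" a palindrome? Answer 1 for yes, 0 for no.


Input: nakckan
Reversed: nakckan
  Compare pos 0 ('n') with pos 6 ('n'): match
  Compare pos 1 ('a') with pos 5 ('a'): match
  Compare pos 2 ('k') with pos 4 ('k'): match
Result: palindrome

1


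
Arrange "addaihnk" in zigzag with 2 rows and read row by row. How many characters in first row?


Zigzag "addaihnk" into 2 rows:
Placing characters:
  'a' => row 0
  'd' => row 1
  'd' => row 0
  'a' => row 1
  'i' => row 0
  'h' => row 1
  'n' => row 0
  'k' => row 1
Rows:
  Row 0: "adin"
  Row 1: "dahk"
First row length: 4

4


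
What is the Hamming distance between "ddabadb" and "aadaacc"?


Comparing "ddabadb" and "aadaacc" position by position:
  Position 0: 'd' vs 'a' => differ
  Position 1: 'd' vs 'a' => differ
  Position 2: 'a' vs 'd' => differ
  Position 3: 'b' vs 'a' => differ
  Position 4: 'a' vs 'a' => same
  Position 5: 'd' vs 'c' => differ
  Position 6: 'b' vs 'c' => differ
Total differences (Hamming distance): 6

6


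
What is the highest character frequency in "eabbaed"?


Input: eabbaed
Character counts:
  'a': 2
  'b': 2
  'd': 1
  'e': 2
Maximum frequency: 2

2


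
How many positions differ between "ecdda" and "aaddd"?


Comparing "ecdda" and "aaddd" position by position:
  Position 0: 'e' vs 'a' => DIFFER
  Position 1: 'c' vs 'a' => DIFFER
  Position 2: 'd' vs 'd' => same
  Position 3: 'd' vs 'd' => same
  Position 4: 'a' vs 'd' => DIFFER
Positions that differ: 3

3


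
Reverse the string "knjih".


Input: knjih
Reading characters right to left:
  Position 4: 'h'
  Position 3: 'i'
  Position 2: 'j'
  Position 1: 'n'
  Position 0: 'k'
Reversed: hijnk

hijnk


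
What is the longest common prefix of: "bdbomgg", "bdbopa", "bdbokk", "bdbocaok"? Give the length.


Words: bdbomgg, bdbopa, bdbokk, bdbocaok
  Position 0: all 'b' => match
  Position 1: all 'd' => match
  Position 2: all 'b' => match
  Position 3: all 'o' => match
  Position 4: ('m', 'p', 'k', 'c') => mismatch, stop
LCP = "bdbo" (length 4)

4


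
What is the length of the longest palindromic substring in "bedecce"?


Input: "bedecce"
Checking substrings for palindromes:
  [3:7] "ecce" (len 4) => palindrome
  [1:4] "ede" (len 3) => palindrome
  [4:6] "cc" (len 2) => palindrome
Longest palindromic substring: "ecce" with length 4

4


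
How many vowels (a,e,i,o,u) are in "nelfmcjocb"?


Input: nelfmcjocb
Checking each character:
  'n' at position 0: consonant
  'e' at position 1: vowel (running total: 1)
  'l' at position 2: consonant
  'f' at position 3: consonant
  'm' at position 4: consonant
  'c' at position 5: consonant
  'j' at position 6: consonant
  'o' at position 7: vowel (running total: 2)
  'c' at position 8: consonant
  'b' at position 9: consonant
Total vowels: 2

2


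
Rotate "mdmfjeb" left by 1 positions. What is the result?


Input: "mdmfjeb", rotate left by 1
First 1 characters: "m"
Remaining characters: "dmfjeb"
Concatenate remaining + first: "dmfjeb" + "m" = "dmfjebm"

dmfjebm


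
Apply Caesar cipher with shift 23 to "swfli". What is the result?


Caesar cipher: shift "swfli" by 23
  's' (pos 18) + 23 = pos 15 = 'p'
  'w' (pos 22) + 23 = pos 19 = 't'
  'f' (pos 5) + 23 = pos 2 = 'c'
  'l' (pos 11) + 23 = pos 8 = 'i'
  'i' (pos 8) + 23 = pos 5 = 'f'
Result: ptcif

ptcif


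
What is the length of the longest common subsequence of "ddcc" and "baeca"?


LCS of "ddcc" and "baeca"
DP table:
           b    a    e    c    a
      0    0    0    0    0    0
  d   0    0    0    0    0    0
  d   0    0    0    0    0    0
  c   0    0    0    0    1    1
  c   0    0    0    0    1    1
LCS length = dp[4][5] = 1

1


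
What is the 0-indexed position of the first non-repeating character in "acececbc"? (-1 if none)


Input: acececbc
Character frequencies:
  'a': 1
  'b': 1
  'c': 4
  'e': 2
Scanning left to right for freq == 1:
  Position 0 ('a'): unique! => answer = 0

0


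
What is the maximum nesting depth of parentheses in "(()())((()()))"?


Input: "(()())((()()))"
Tracking depth:
  Position 0 '(': depth becomes 1
  Position 1 '(': depth becomes 2
  Position 2 ')': depth becomes 1
  Position 3 '(': depth becomes 2
  Position 4 ')': depth becomes 1
  Position 5 ')': depth becomes 0
  Position 6 '(': depth becomes 1
  Position 7 '(': depth becomes 2
  Position 8 '(': depth becomes 3
  Position 9 ')': depth becomes 2
  Position 10 '(': depth becomes 3
  Position 11 ')': depth becomes 2
  Position 12 ')': depth becomes 1
  Position 13 ')': depth becomes 0
Maximum depth reached: 3

3


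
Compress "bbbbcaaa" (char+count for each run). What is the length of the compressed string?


Input: bbbbcaaa
Runs:
  'b' x 4 => "b4"
  'c' x 1 => "c1"
  'a' x 3 => "a3"
Compressed: "b4c1a3"
Compressed length: 6

6


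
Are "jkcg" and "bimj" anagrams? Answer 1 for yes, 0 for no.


Strings: "jkcg", "bimj"
Sorted first:  cgjk
Sorted second: bijm
Differ at position 0: 'c' vs 'b' => not anagrams

0


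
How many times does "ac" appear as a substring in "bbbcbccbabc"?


Searching for "ac" in "bbbcbccbabc"
Scanning each position:
  Position 0: "bb" => no
  Position 1: "bb" => no
  Position 2: "bc" => no
  Position 3: "cb" => no
  Position 4: "bc" => no
  Position 5: "cc" => no
  Position 6: "cb" => no
  Position 7: "ba" => no
  Position 8: "ab" => no
  Position 9: "bc" => no
Total occurrences: 0

0


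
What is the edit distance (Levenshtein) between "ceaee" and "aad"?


Computing edit distance: "ceaee" -> "aad"
DP table:
           a    a    d
      0    1    2    3
  c   1    1    2    3
  e   2    2    2    3
  a   3    2    2    3
  e   4    3    3    3
  e   5    4    4    4
Edit distance = dp[5][3] = 4

4


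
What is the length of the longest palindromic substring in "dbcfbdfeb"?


Input: "dbcfbdfeb"
Checking substrings for palindromes:
  No multi-char palindromic substrings found
Longest palindromic substring: "d" with length 1

1


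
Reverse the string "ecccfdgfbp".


Input: ecccfdgfbp
Reading characters right to left:
  Position 9: 'p'
  Position 8: 'b'
  Position 7: 'f'
  Position 6: 'g'
  Position 5: 'd'
  Position 4: 'f'
  Position 3: 'c'
  Position 2: 'c'
  Position 1: 'c'
  Position 0: 'e'
Reversed: pbfgdfccce

pbfgdfccce


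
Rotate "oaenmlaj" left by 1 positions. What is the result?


Input: "oaenmlaj", rotate left by 1
First 1 characters: "o"
Remaining characters: "aenmlaj"
Concatenate remaining + first: "aenmlaj" + "o" = "aenmlajo"

aenmlajo


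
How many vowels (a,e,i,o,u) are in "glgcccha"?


Input: glgcccha
Checking each character:
  'g' at position 0: consonant
  'l' at position 1: consonant
  'g' at position 2: consonant
  'c' at position 3: consonant
  'c' at position 4: consonant
  'c' at position 5: consonant
  'h' at position 6: consonant
  'a' at position 7: vowel (running total: 1)
Total vowels: 1

1


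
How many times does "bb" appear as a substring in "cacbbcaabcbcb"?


Searching for "bb" in "cacbbcaabcbcb"
Scanning each position:
  Position 0: "ca" => no
  Position 1: "ac" => no
  Position 2: "cb" => no
  Position 3: "bb" => MATCH
  Position 4: "bc" => no
  Position 5: "ca" => no
  Position 6: "aa" => no
  Position 7: "ab" => no
  Position 8: "bc" => no
  Position 9: "cb" => no
  Position 10: "bc" => no
  Position 11: "cb" => no
Total occurrences: 1

1


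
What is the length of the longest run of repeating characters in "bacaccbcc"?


Input: "bacaccbcc"
Scanning for longest run:
  Position 1 ('a'): new char, reset run to 1
  Position 2 ('c'): new char, reset run to 1
  Position 3 ('a'): new char, reset run to 1
  Position 4 ('c'): new char, reset run to 1
  Position 5 ('c'): continues run of 'c', length=2
  Position 6 ('b'): new char, reset run to 1
  Position 7 ('c'): new char, reset run to 1
  Position 8 ('c'): continues run of 'c', length=2
Longest run: 'c' with length 2

2
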